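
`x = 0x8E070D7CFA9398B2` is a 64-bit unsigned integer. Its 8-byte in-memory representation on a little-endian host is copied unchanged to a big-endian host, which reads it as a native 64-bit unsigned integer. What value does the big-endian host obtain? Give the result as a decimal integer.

Stored little-endian, the bytes at ascending addresses are B2 98 93 FA 7C 0D 07 8E.
Read back as big-endian, the last byte is least significant, giving 0xB29893FA7C0D078E.
0xB29893FA7C0D078E = 12869198639243528078.

12869198639243528078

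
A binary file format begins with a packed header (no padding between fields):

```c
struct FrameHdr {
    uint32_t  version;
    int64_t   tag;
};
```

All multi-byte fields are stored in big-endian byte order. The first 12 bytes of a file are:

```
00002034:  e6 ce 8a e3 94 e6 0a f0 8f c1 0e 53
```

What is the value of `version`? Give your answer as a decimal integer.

3872295651

`version` is the first field, at byte offset 0, occupying 4 bytes.
Bytes at offsets 0..3: E6 CE 8A E3.
In big-endian order the high byte comes first in memory.
The bytes are already most-significant first: 0xE6CE8AE3.
0xE6CE8AE3 = 3872295651.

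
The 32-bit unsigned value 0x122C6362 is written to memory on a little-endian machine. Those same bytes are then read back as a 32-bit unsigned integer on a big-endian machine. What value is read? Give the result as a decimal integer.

Stored little-endian, the bytes at ascending addresses are 62 63 2C 12.
Read back as big-endian, the last byte is least significant, giving 0x62632C12.
0x62632C12 = 1650666514.

1650666514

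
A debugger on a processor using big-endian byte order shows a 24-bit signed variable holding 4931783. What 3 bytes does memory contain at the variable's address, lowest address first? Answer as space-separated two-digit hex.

4931783 in hexadecimal, padded to 24 bits, is 0x4B40C7.
Split into bytes (most-significant first): 4B 40 C7.
In big-endian order the high byte comes first in memory.
So the memory order matches the most-significant-first order: 4B 40 C7.

4B 40 C7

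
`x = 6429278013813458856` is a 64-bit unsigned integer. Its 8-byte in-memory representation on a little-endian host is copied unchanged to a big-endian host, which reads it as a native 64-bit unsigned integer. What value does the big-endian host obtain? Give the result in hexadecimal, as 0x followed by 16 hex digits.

0xA887942F4A623959

6429278013813458856 in 64-bit hexadecimal is 0x5939624A2F9487A8.
Stored little-endian, the bytes at ascending addresses are A8 87 94 2F 4A 62 39 59.
Read back as big-endian, the last byte is least significant, giving 0xA887942F4A623959.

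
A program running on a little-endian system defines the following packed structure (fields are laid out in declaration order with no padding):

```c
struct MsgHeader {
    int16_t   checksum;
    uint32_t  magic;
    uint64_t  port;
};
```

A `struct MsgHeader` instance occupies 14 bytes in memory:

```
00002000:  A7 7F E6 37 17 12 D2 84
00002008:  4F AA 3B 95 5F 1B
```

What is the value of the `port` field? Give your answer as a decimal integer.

`port` follows `checksum` (2 B), `magic` (4 B), so it starts at offset 2 + 4 = 6 and occupies 8 bytes.
Bytes at offsets 6..13: D2 84 4F AA 3B 95 5F 1B.
Little-endian stores the least-significant byte at the lowest address.
Reassemble most-significant byte first: 1B 5F 95 3B AA 4F 84 D2 → 0x1B5F953BAA4F84D2.
0x1B5F953BAA4F84D2 = 1972459245304513746.

1972459245304513746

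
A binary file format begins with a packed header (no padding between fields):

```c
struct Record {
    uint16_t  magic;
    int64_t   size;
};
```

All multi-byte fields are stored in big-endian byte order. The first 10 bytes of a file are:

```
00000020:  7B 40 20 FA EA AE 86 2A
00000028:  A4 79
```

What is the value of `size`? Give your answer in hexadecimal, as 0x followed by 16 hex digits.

`size` follows `magic` (2 bytes), so it starts at byte offset 2 and occupies 8 bytes.
Bytes at offsets 2..9: 20 FA EA AE 86 2A A4 79.
Big-endian: lowest address holds the most-significant byte.
The bytes are already most-significant first: 0x20FAEAAE862AA479.

0x20FAEAAE862AA479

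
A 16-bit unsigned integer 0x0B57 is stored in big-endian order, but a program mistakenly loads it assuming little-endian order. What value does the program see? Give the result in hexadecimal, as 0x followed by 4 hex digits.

0x570B

Stored big-endian, the bytes at ascending addresses are 0B 57.
Read back as little-endian, the first byte is least significant, giving 0x570B.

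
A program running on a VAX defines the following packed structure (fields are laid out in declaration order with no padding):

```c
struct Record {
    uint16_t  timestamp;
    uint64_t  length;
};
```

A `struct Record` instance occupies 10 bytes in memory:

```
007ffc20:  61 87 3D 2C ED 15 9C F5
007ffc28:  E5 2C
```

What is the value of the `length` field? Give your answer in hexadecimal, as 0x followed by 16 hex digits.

0x2CE5F59C15ED2C3D

`length` follows `timestamp` (2 bytes), so it starts at byte offset 2 and occupies 8 bytes.
Bytes at offsets 2..9: 3D 2C ED 15 9C F5 E5 2C.
Little-endian stores the least-significant byte at the lowest address.
Reassemble most-significant byte first: 2C E5 F5 9C 15 ED 2C 3D → 0x2CE5F59C15ED2C3D.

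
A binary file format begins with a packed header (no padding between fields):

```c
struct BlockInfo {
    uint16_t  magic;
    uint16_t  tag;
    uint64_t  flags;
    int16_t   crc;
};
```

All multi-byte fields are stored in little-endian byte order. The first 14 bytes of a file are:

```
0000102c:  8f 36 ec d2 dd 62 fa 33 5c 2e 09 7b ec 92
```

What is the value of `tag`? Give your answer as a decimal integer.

`tag` follows `magic` (2 bytes), so it starts at byte offset 2 and occupies 2 bytes.
Bytes at offsets 2..3: EC D2.
In little-endian order the low byte comes first in memory.
Reassemble most-significant byte first: D2 EC → 0xD2EC.
0xD2EC = 53996.

53996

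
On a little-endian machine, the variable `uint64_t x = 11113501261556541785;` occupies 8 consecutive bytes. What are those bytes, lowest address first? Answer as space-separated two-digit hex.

59 E9 EE F9 83 16 3B 9A

11113501261556541785 in hexadecimal, padded to 64 bits, is 0x9A3B1683F9EEE959.
Split into bytes (most-significant first): 9A 3B 16 83 F9 EE E9 59.
Little-endian stores the least-significant byte at the lowest address.
So at ascending addresses the bytes are 59 E9 EE F9 83 16 3B 9A.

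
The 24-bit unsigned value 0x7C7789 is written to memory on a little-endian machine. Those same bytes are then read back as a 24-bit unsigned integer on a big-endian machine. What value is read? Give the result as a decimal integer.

9009020

Stored little-endian, the bytes at ascending addresses are 89 77 7C.
Read back as big-endian, the last byte is least significant, giving 0x89777C.
0x89777C = 9009020.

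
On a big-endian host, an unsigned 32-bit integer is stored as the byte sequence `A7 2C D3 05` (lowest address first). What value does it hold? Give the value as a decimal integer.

2804732677

Big-endian: lowest address holds the most-significant byte.
The bytes are already most-significant first: 0xA72CD305.
0xA72CD305 = 2804732677.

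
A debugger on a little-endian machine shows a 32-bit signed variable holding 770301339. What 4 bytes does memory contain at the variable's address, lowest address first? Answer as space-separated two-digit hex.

9B DD E9 2D

770301339 in hexadecimal, padded to 32 bits, is 0x2DE9DD9B.
Split into bytes (most-significant first): 2D E9 DD 9B.
Little-endian stores the least-significant byte at the lowest address.
So at ascending addresses the bytes are 9B DD E9 2D.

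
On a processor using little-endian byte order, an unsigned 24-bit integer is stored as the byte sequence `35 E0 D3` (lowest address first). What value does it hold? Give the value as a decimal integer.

13885493

Little-endian stores the least-significant byte at the lowest address.
Reassemble most-significant byte first: D3 E0 35 → 0xD3E035.
0xD3E035 = 13885493.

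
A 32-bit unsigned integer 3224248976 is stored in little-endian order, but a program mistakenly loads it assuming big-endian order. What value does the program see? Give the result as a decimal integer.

3224248976 in 32-bit hexadecimal is 0xC02E2290.
Stored little-endian, the bytes at ascending addresses are 90 22 2E C0.
Read back as big-endian, the last byte is least significant, giving 0x90222EC0.
0x90222EC0 = 2418159296.

2418159296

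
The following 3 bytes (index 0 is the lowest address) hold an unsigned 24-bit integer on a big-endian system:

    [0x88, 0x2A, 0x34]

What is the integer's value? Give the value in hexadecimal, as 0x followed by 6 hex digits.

0x882A34

Big-endian stores the most-significant byte at the lowest address.
The bytes are already most-significant first: 0x882A34.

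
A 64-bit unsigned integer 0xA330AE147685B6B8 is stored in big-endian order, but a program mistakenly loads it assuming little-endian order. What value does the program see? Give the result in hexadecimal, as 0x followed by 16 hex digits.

Stored big-endian, the bytes at ascending addresses are A3 30 AE 14 76 85 B6 B8.
Read back as little-endian, the first byte is least significant, giving 0xB8B6857614AE30A3.

0xB8B6857614AE30A3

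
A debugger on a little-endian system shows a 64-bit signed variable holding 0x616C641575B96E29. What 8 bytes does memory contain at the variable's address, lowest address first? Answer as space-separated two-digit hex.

29 6E B9 75 15 64 6C 61

Split into bytes (most-significant first): 61 6C 64 15 75 B9 6E 29.
Little-endian: lowest address holds the least-significant byte.
So at ascending addresses the bytes are 29 6E B9 75 15 64 6C 61.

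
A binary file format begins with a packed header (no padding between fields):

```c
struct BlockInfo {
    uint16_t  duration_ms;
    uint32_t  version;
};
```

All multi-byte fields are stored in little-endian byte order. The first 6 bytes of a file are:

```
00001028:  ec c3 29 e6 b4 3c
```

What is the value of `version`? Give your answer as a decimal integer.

`version` follows `duration_ms` (2 bytes), so it starts at byte offset 2 and occupies 4 bytes.
Bytes at offsets 2..5: 29 E6 B4 3C.
Little-endian stores the least-significant byte at the lowest address.
Reassemble most-significant byte first: 3C B4 E6 29 → 0x3CB4E629.
0x3CB4E629 = 1018488361.

1018488361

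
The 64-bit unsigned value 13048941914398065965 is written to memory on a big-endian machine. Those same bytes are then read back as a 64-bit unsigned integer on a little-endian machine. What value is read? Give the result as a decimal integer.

13048941914398065965 in 64-bit hexadecimal is 0xB5172788EE67052D.
Stored big-endian, the bytes at ascending addresses are B5 17 27 88 EE 67 05 2D.
Read back as little-endian, the first byte is least significant, giving 0x2D0567EE882717B5.
0x2D0567EE882717B5 = 3244113380774451125.

3244113380774451125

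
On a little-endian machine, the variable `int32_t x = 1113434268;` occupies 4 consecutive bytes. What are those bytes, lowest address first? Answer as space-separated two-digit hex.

9C A8 5D 42

1113434268 in hexadecimal, padded to 32 bits, is 0x425DA89C.
Split into bytes (most-significant first): 42 5D A8 9C.
Little-endian stores the least-significant byte at the lowest address.
So at ascending addresses the bytes are 9C A8 5D 42.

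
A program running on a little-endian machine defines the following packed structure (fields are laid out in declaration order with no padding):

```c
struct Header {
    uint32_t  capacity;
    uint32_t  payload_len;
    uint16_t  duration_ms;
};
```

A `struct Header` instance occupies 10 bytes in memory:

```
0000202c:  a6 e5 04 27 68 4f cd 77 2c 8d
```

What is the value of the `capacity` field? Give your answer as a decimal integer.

654632358

`capacity` is the first field, at byte offset 0, occupying 4 bytes.
Bytes at offsets 0..3: A6 E5 04 27.
In little-endian order the low byte comes first in memory.
Reassemble most-significant byte first: 27 04 E5 A6 → 0x2704E5A6.
0x2704E5A6 = 654632358.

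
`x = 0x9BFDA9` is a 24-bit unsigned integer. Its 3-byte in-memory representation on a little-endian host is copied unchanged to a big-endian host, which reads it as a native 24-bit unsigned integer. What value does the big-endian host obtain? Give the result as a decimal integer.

11140507

Stored little-endian, the bytes at ascending addresses are A9 FD 9B.
Read back as big-endian, the last byte is least significant, giving 0xA9FD9B.
0xA9FD9B = 11140507.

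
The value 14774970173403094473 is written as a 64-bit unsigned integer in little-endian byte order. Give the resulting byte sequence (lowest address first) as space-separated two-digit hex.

C9 DD AE 70 17 3D 0B CD

14774970173403094473 in hexadecimal, padded to 64 bits, is 0xCD0B3D1770AEDDC9.
Split into bytes (most-significant first): CD 0B 3D 17 70 AE DD C9.
Little-endian stores the least-significant byte at the lowest address.
So at ascending addresses the bytes are C9 DD AE 70 17 3D 0B CD.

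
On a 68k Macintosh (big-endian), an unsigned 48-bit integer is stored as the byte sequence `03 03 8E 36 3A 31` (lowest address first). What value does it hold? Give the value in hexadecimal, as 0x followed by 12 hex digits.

0x03038E363A31

Big-endian stores the most-significant byte at the lowest address.
The bytes are already most-significant first: 0x03038E363A31.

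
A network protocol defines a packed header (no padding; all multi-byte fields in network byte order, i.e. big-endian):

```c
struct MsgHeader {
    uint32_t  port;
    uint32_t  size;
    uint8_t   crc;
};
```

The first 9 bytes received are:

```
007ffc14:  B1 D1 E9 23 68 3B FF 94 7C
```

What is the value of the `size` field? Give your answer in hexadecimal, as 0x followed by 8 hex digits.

`size` follows `port` (4 bytes), so it starts at byte offset 4 and occupies 4 bytes.
Bytes at offsets 4..7: 68 3B FF 94.
Big-endian stores the most-significant byte at the lowest address.
The bytes are already most-significant first: 0x683BFF94.

0x683BFF94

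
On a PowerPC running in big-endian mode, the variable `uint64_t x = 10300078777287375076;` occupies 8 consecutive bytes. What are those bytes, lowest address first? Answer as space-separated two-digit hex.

8E F1 3B 13 66 C0 F8 E4

10300078777287375076 in hexadecimal, padded to 64 bits, is 0x8EF13B1366C0F8E4.
Split into bytes (most-significant first): 8E F1 3B 13 66 C0 F8 E4.
Big-endian: lowest address holds the most-significant byte.
So the memory order matches the most-significant-first order: 8E F1 3B 13 66 C0 F8 E4.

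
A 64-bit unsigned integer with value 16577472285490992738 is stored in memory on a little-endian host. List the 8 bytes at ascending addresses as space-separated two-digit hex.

16577472285490992738 in hexadecimal, padded to 64 bits, is 0xE60F03366292D662.
Split into bytes (most-significant first): E6 0F 03 36 62 92 D6 62.
Little-endian: lowest address holds the least-significant byte.
So at ascending addresses the bytes are 62 D6 92 62 36 03 0F E6.

62 D6 92 62 36 03 0F E6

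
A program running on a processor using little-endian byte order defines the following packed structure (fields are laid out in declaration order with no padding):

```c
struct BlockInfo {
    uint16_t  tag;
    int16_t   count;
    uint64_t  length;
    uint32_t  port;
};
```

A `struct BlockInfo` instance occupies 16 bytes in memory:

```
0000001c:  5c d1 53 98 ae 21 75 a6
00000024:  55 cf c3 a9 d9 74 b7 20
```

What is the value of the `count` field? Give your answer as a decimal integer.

`count` follows `tag` (2 bytes), so it starts at byte offset 2 and occupies 2 bytes.
Bytes at offsets 2..3: 53 98.
Little-endian: lowest address holds the least-significant byte.
Reassemble most-significant byte first: 98 53 → 0x9853.
Top bit is set, so as a signed 16-bit value this is 0x9853 − 2^16 = -26541.

-26541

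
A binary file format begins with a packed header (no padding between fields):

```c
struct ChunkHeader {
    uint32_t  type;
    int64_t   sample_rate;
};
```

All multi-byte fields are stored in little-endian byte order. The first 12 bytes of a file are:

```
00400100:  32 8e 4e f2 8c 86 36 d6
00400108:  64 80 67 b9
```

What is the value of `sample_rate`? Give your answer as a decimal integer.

`sample_rate` follows `type` (4 bytes), so it starts at byte offset 4 and occupies 8 bytes.
Bytes at offsets 4..11: 8C 86 36 D6 64 80 67 B9.
In little-endian order the low byte comes first in memory.
Reassemble most-significant byte first: B9 67 80 64 D6 36 86 8C → 0xB9678064D636868C.
Top bit is set, so as a signed 64-bit value this is 0xB9678064D636868C − 2^64 = -5086956083512703348.

-5086956083512703348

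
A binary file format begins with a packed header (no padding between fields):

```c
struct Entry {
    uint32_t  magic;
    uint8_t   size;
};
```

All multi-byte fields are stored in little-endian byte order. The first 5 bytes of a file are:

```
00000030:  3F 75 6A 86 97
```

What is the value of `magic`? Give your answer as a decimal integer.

`magic` is the first field, at byte offset 0, occupying 4 bytes.
Bytes at offsets 0..3: 3F 75 6A 86.
Little-endian: lowest address holds the least-significant byte.
Reassemble most-significant byte first: 86 6A 75 3F → 0x866A753F.
0x866A753F = 2255123775.

2255123775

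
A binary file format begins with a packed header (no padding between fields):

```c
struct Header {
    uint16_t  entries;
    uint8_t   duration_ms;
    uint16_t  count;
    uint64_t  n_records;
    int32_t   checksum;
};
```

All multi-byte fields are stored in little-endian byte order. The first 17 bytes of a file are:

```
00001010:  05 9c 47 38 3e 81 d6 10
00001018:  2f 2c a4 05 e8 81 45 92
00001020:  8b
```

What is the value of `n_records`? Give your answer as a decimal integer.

`n_records` follows `entries` (2 B), `duration_ms` (1 B), `count` (2 B), so it starts at offset 2 + 1 + 2 = 5 and occupies 8 bytes.
Bytes at offsets 5..12: 81 D6 10 2F 2C A4 05 E8.
Little-endian: lowest address holds the least-significant byte.
Reassemble most-significant byte first: E8 05 A4 2C 2F 10 D6 81 → 0xE805A42C2F10D681.
0xE805A42C2F10D681 = 16718949701357983361.

16718949701357983361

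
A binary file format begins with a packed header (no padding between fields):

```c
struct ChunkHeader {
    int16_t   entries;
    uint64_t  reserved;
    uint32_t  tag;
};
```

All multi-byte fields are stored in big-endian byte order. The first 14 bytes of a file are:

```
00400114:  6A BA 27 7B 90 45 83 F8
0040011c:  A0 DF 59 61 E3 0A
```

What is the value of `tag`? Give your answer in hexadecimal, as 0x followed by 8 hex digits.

`tag` follows `entries` (2 B), `reserved` (8 B), so it starts at offset 2 + 8 = 10 and occupies 4 bytes.
Bytes at offsets 10..13: 59 61 E3 0A.
In big-endian order the high byte comes first in memory.
The bytes are already most-significant first: 0x5961E30A.

0x5961E30A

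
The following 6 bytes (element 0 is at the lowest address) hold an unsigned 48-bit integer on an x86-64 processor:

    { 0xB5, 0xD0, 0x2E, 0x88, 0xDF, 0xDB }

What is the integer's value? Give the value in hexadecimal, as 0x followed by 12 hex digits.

0xDBDF882ED0B5

In little-endian order the low byte comes first in memory.
Reassemble most-significant byte first: DB DF 88 2E D0 B5 → 0xDBDF882ED0B5.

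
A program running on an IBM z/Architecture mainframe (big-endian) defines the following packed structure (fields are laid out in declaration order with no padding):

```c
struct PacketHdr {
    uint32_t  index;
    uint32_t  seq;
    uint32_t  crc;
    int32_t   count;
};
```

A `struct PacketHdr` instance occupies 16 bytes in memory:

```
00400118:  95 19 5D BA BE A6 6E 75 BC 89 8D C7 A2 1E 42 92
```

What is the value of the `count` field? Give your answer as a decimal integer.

-1575075182

`count` follows `index` (4 B), `seq` (4 B), `crc` (4 B), so it starts at offset 4 + 4 + 4 = 12 and occupies 4 bytes.
Bytes at offsets 12..15: A2 1E 42 92.
In big-endian order the high byte comes first in memory.
The bytes are already most-significant first: 0xA21E4292.
Top bit is set, so as a signed 32-bit value this is 0xA21E4292 − 2^32 = -1575075182.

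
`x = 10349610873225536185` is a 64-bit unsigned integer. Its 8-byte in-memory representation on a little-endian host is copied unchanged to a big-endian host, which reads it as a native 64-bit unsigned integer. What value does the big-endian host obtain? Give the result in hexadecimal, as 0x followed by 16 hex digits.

10349610873225536185 in 64-bit hexadecimal is 0x8FA134412E20E2B9.
Stored little-endian, the bytes at ascending addresses are B9 E2 20 2E 41 34 A1 8F.
Read back as big-endian, the last byte is least significant, giving 0xB9E2202E4134A18F.

0xB9E2202E4134A18F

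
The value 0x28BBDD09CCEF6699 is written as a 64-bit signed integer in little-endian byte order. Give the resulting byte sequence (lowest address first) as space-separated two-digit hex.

99 66 EF CC 09 DD BB 28

Split into bytes (most-significant first): 28 BB DD 09 CC EF 66 99.
Little-endian stores the least-significant byte at the lowest address.
So at ascending addresses the bytes are 99 66 EF CC 09 DD BB 28.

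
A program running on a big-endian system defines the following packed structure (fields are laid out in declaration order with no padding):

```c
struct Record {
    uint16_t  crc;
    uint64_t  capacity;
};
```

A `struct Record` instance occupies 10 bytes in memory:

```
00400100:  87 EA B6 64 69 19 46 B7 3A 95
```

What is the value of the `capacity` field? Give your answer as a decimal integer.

13142745169855462037

`capacity` follows `crc` (2 bytes), so it starts at byte offset 2 and occupies 8 bytes.
Bytes at offsets 2..9: B6 64 69 19 46 B7 3A 95.
Big-endian stores the most-significant byte at the lowest address.
The bytes are already most-significant first: 0xB664691946B73A95.
0xB664691946B73A95 = 13142745169855462037.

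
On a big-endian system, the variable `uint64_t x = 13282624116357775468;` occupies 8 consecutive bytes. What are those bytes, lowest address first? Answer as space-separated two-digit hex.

13282624116357775468 in hexadecimal, padded to 64 bits, is 0xB8555C426C8AC06C.
Split into bytes (most-significant first): B8 55 5C 42 6C 8A C0 6C.
Big-endian: lowest address holds the most-significant byte.
So the memory order matches the most-significant-first order: B8 55 5C 42 6C 8A C0 6C.

B8 55 5C 42 6C 8A C0 6C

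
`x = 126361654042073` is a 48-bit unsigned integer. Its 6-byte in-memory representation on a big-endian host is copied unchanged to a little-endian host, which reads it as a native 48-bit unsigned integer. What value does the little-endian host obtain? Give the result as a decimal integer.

239270495120498

126361654042073 in 48-bit hexadecimal is 0x72ECDD809DD9.
Stored big-endian, the bytes at ascending addresses are 72 EC DD 80 9D D9.
Read back as little-endian, the first byte is least significant, giving 0xD99D80DDEC72.
0xD99D80DDEC72 = 239270495120498.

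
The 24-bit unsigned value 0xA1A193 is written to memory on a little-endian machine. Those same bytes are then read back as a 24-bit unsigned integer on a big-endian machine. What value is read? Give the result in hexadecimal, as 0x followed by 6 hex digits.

Stored little-endian, the bytes at ascending addresses are 93 A1 A1.
Read back as big-endian, the last byte is least significant, giving 0x93A1A1.

0x93A1A1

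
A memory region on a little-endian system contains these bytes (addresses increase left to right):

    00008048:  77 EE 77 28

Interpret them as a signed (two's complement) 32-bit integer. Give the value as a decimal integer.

Little-endian stores the least-significant byte at the lowest address.
Reassemble most-significant byte first: 28 77 EE 77 → 0x2877EE77.
0x2877EE77 = 678948471.

678948471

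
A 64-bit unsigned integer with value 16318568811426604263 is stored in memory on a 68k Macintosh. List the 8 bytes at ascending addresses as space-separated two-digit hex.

16318568811426604263 in hexadecimal, padded to 64 bits, is 0xE27733DFDFD9E4E7.
Split into bytes (most-significant first): E2 77 33 DF DF D9 E4 E7.
Big-endian stores the most-significant byte at the lowest address.
So the memory order matches the most-significant-first order: E2 77 33 DF DF D9 E4 E7.

E2 77 33 DF DF D9 E4 E7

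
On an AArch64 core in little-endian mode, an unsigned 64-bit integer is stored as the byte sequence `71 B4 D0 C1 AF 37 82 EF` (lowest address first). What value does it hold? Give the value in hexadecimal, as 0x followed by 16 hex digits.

0xEF8237AFC1D0B471

In little-endian order the low byte comes first in memory.
Reassemble most-significant byte first: EF 82 37 AF C1 D0 B4 71 → 0xEF8237AFC1D0B471.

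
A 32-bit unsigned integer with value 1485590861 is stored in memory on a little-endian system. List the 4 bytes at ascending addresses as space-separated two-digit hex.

1485590861 in hexadecimal, padded to 32 bits, is 0x588C514D.
Split into bytes (most-significant first): 58 8C 51 4D.
Little-endian stores the least-significant byte at the lowest address.
So at ascending addresses the bytes are 4D 51 8C 58.

4D 51 8C 58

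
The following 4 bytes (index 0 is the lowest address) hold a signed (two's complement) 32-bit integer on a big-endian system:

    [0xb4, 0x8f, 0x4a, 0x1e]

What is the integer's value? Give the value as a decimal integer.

-1265677794

Big-endian: lowest address holds the most-significant byte.
The bytes are already most-significant first: 0xB48F4A1E.
Top bit is set, so as a signed 32-bit value this is 0xB48F4A1E − 2^32 = -1265677794.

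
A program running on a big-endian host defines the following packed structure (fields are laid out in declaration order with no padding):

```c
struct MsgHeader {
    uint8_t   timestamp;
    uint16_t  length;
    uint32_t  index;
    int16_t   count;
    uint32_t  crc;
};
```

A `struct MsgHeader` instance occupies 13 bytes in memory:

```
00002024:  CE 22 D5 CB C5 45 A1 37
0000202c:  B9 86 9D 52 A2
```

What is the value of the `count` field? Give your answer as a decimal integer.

14265

`count` follows `timestamp` (1 B), `length` (2 B), `index` (4 B), so it starts at offset 1 + 2 + 4 = 7 and occupies 2 bytes.
Bytes at offsets 7..8: 37 B9.
Big-endian: lowest address holds the most-significant byte.
The bytes are already most-significant first: 0x37B9.
0x37B9 = 14265.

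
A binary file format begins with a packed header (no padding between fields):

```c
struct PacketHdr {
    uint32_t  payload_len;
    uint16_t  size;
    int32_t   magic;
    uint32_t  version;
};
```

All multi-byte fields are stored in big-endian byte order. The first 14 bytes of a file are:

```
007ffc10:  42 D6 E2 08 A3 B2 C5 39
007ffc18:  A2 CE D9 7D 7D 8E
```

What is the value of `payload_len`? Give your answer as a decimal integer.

`payload_len` is the first field, at byte offset 0, occupying 4 bytes.
Bytes at offsets 0..3: 42 D6 E2 08.
In big-endian order the high byte comes first in memory.
The bytes are already most-significant first: 0x42D6E208.
0x42D6E208 = 1121378824.

1121378824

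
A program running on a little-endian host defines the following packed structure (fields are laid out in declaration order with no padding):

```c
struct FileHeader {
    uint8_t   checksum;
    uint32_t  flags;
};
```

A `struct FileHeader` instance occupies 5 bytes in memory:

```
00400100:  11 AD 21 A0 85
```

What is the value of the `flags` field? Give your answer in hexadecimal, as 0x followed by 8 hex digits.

0x85A021AD

`flags` follows `checksum` (1 byte), so it starts at byte offset 1 and occupies 4 bytes.
Bytes at offsets 1..4: AD 21 A0 85.
Little-endian: lowest address holds the least-significant byte.
Reassemble most-significant byte first: 85 A0 21 AD → 0x85A021AD.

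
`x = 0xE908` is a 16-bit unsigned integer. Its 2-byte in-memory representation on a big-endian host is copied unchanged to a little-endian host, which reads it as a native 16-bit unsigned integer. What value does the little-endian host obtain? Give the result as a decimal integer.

Stored big-endian, the bytes at ascending addresses are E9 08.
Read back as little-endian, the first byte is least significant, giving 0x08E9.
0x08E9 = 2281.

2281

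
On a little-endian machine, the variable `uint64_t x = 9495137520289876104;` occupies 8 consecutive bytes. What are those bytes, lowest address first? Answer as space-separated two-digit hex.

9495137520289876104 in hexadecimal, padded to 64 bits, is 0x83C581446E5C8888.
Split into bytes (most-significant first): 83 C5 81 44 6E 5C 88 88.
Little-endian: lowest address holds the least-significant byte.
So at ascending addresses the bytes are 88 88 5C 6E 44 81 C5 83.

88 88 5C 6E 44 81 C5 83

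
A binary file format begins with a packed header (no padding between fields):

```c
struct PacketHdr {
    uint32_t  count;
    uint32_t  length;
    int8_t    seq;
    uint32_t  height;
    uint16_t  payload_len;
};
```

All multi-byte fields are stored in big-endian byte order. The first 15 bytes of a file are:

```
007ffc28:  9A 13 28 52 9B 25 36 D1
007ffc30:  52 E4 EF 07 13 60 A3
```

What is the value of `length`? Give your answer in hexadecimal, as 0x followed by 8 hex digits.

`length` follows `count` (4 bytes), so it starts at byte offset 4 and occupies 4 bytes.
Bytes at offsets 4..7: 9B 25 36 D1.
Big-endian stores the most-significant byte at the lowest address.
The bytes are already most-significant first: 0x9B2536D1.

0x9B2536D1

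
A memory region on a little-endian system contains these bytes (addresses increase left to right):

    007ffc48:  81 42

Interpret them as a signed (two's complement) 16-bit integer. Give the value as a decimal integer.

17025

Little-endian: lowest address holds the least-significant byte.
Reassemble most-significant byte first: 42 81 → 0x4281.
0x4281 = 17025.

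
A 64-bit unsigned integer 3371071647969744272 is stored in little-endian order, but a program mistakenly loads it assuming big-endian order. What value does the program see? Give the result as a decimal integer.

10418409895428868142

3371071647969744272 in 64-bit hexadecimal is 0x2EC873CD99A09590.
Stored little-endian, the bytes at ascending addresses are 90 95 A0 99 CD 73 C8 2E.
Read back as big-endian, the last byte is least significant, giving 0x9095A099CD73C82E.
0x9095A099CD73C82E = 10418409895428868142.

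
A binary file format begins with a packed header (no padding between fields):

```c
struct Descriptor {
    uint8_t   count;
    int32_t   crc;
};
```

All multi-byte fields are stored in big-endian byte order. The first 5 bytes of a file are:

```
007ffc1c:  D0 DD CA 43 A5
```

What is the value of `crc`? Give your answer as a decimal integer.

`crc` follows `count` (1 byte), so it starts at byte offset 1 and occupies 4 bytes.
Bytes at offsets 1..4: DD CA 43 A5.
Big-endian: lowest address holds the most-significant byte.
The bytes are already most-significant first: 0xDDCA43A5.
Top bit is set, so as a signed 32-bit value this is 0xDDCA43A5 − 2^32 = -573946971.

-573946971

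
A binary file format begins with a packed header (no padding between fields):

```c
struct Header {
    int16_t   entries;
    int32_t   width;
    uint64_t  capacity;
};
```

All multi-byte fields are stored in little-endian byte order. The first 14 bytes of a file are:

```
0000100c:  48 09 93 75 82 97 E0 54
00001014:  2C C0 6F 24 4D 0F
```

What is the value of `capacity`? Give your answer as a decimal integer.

`capacity` follows `entries` (2 B), `width` (4 B), so it starts at offset 2 + 4 = 6 and occupies 8 bytes.
Bytes at offsets 6..13: E0 54 2C C0 6F 24 4D 0F.
Little-endian stores the least-significant byte at the lowest address.
Reassemble most-significant byte first: 0F 4D 24 6F C0 2C 54 E0 → 0x0F4D246FC02C54E0.
0x0F4D246FC02C54E0 = 1102577546159740128.

1102577546159740128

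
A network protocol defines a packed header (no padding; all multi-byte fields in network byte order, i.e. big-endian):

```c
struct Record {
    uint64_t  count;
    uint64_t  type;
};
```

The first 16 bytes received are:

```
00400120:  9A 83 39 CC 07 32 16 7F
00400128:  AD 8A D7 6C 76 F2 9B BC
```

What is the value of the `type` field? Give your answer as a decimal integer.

12505044176199654332

`type` follows `count` (8 bytes), so it starts at byte offset 8 and occupies 8 bytes.
Bytes at offsets 8..15: AD 8A D7 6C 76 F2 9B BC.
Big-endian: lowest address holds the most-significant byte.
The bytes are already most-significant first: 0xAD8AD76C76F29BBC.
0xAD8AD76C76F29BBC = 12505044176199654332.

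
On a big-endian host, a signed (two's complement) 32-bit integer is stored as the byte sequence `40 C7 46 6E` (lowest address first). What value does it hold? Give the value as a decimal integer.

Big-endian: lowest address holds the most-significant byte.
The bytes are already most-significant first: 0x40C7466E.
0x40C7466E = 1086801518.

1086801518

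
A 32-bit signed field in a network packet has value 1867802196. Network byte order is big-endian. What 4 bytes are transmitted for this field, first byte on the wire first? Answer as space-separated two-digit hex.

6F 54 66 54

1867802196 in hexadecimal, padded to 32 bits, is 0x6F546654.
Split into bytes (most-significant first): 6F 54 66 54.
Big-endian: lowest address holds the most-significant byte.
So the memory order matches the most-significant-first order: 6F 54 66 54.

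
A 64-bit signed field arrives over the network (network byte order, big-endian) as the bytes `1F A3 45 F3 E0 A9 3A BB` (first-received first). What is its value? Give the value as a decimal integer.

2279742750128159419

Big-endian: lowest address holds the most-significant byte.
The bytes are already most-significant first: 0x1FA345F3E0A93ABB.
0x1FA345F3E0A93ABB = 2279742750128159419.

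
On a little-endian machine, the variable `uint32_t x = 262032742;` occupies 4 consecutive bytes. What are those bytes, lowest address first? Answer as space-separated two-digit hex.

262032742 in hexadecimal, padded to 32 bits, is 0x0F9E4D66.
Split into bytes (most-significant first): 0F 9E 4D 66.
Little-endian: lowest address holds the least-significant byte.
So at ascending addresses the bytes are 66 4D 9E 0F.

66 4D 9E 0F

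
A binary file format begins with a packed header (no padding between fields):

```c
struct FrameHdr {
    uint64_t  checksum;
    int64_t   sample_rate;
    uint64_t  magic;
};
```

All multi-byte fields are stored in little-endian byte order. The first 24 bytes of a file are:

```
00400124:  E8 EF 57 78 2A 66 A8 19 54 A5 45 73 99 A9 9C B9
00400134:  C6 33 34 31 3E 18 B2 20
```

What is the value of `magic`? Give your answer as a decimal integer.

2355972210460734406

`magic` follows `checksum` (8 B), `sample_rate` (8 B), so it starts at offset 8 + 8 = 16 and occupies 8 bytes.
Bytes at offsets 16..23: C6 33 34 31 3E 18 B2 20.
Little-endian: lowest address holds the least-significant byte.
Reassemble most-significant byte first: 20 B2 18 3E 31 34 33 C6 → 0x20B2183E313433C6.
0x20B2183E313433C6 = 2355972210460734406.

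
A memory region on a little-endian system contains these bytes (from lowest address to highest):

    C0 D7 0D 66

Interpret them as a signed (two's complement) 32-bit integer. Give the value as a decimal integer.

1712183232

Little-endian stores the least-significant byte at the lowest address.
Reassemble most-significant byte first: 66 0D D7 C0 → 0x660DD7C0.
0x660DD7C0 = 1712183232.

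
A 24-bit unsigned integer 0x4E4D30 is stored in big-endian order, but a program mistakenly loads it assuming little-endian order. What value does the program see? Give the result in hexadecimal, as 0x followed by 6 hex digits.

0x304D4E

Stored big-endian, the bytes at ascending addresses are 4E 4D 30.
Read back as little-endian, the first byte is least significant, giving 0x304D4E.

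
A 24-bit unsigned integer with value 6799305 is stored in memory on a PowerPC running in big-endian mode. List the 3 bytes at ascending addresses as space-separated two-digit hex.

6799305 in hexadecimal, padded to 24 bits, is 0x67BFC9.
Split into bytes (most-significant first): 67 BF C9.
In big-endian order the high byte comes first in memory.
So the memory order matches the most-significant-first order: 67 BF C9.

67 BF C9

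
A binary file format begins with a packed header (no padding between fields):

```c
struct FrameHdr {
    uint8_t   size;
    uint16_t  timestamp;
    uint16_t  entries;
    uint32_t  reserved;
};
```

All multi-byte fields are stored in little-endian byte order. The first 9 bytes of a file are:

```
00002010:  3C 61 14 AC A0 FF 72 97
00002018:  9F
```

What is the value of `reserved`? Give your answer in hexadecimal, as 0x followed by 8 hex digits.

0x9F9772FF

`reserved` follows `size` (1 B), `timestamp` (2 B), `entries` (2 B), so it starts at offset 1 + 2 + 2 = 5 and occupies 4 bytes.
Bytes at offsets 5..8: FF 72 97 9F.
Little-endian: lowest address holds the least-significant byte.
Reassemble most-significant byte first: 9F 97 72 FF → 0x9F9772FF.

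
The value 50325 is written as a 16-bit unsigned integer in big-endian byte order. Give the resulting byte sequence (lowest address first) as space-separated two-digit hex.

50325 in hexadecimal, padded to 16 bits, is 0xC495.
Split into bytes (most-significant first): C4 95.
In big-endian order the high byte comes first in memory.
So the memory order matches the most-significant-first order: C4 95.

C4 95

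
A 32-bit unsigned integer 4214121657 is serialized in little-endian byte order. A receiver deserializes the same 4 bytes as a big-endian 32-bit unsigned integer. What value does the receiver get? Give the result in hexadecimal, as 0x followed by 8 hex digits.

4214121657 in 32-bit hexadecimal is 0xFB2E64B9.
Stored little-endian, the bytes at ascending addresses are B9 64 2E FB.
Read back as big-endian, the last byte is least significant, giving 0xB9642EFB.

0xB9642EFB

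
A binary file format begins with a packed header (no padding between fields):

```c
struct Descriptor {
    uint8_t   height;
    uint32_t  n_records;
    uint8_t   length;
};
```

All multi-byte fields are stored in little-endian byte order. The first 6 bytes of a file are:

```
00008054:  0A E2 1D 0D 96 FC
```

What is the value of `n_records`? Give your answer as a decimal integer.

2517442018

`n_records` follows `height` (1 byte), so it starts at byte offset 1 and occupies 4 bytes.
Bytes at offsets 1..4: E2 1D 0D 96.
Little-endian stores the least-significant byte at the lowest address.
Reassemble most-significant byte first: 96 0D 1D E2 → 0x960D1DE2.
0x960D1DE2 = 2517442018.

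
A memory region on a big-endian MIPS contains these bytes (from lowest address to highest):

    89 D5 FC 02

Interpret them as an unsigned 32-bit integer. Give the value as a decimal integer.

Big-endian: lowest address holds the most-significant byte.
The bytes are already most-significant first: 0x89D5FC02.
0x89D5FC02 = 2312502274.

2312502274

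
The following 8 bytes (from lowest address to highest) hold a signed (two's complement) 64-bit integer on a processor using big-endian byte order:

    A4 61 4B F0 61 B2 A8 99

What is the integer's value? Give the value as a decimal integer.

Big-endian: lowest address holds the most-significant byte.
The bytes are already most-significant first: 0xA4614BF061B2A899.
Top bit is set, so as a signed 64-bit value this is 0xA4614BF061B2A899 − 2^64 = -6601912082945103719.

-6601912082945103719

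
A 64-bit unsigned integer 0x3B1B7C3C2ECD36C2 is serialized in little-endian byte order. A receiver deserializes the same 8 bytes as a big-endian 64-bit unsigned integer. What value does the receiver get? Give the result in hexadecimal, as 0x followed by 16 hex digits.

Stored little-endian, the bytes at ascending addresses are C2 36 CD 2E 3C 7C 1B 3B.
Read back as big-endian, the last byte is least significant, giving 0xC236CD2E3C7C1B3B.

0xC236CD2E3C7C1B3B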